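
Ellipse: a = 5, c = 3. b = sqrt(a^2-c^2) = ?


b^2 = 5^2 - (3)^2 = 25 - 9 = 16
b = sqrt(16) = 4

b = 4


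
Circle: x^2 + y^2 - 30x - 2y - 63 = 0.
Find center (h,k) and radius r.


h = -D/2 = 30/2 = 15
k = -E/2 = 2/2 = 1
r^2 = h^2 + k^2 - F = 225 + 1 + 63 = 289
r = 17

Center (15, 1), radius = 17


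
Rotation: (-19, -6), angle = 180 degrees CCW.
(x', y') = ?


cos(180) = -1, sin(180) = 0
x' = -19*(-1) + 6*0 = 19
y' = -19*0 - 6*(-1) = 6

(19, 6)


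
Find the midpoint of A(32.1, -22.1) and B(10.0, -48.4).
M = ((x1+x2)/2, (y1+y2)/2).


Mx = (32.1 + 10.0)/2 = 42.1/2 = 21.0500
My = (-22.1 - 48.4)/2 = -70.5/2 = -35.2500

(21.0500, -35.2500)


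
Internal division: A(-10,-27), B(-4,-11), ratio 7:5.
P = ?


Px = (7*(-4) + 5*(-10))/12 = -78/12 = -6.5000
Py = (7*(-11) + 5*(-27))/12 = -212/12 = -17.6667

P = (-6.5000, -17.6667)


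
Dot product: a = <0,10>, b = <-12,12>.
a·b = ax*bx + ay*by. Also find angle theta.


a·b = 0*(-12) + 10*12 = 0 + 120 = 120
|a| = sqrt(0+100) = 10.0000
|b| = sqrt(144+144) = 16.9706
cos(theta) = 120/(sqrt(100)*sqrt(288)) = 120/sqrt(28800) = 0.707107
theta = arccos(120/sqrt(28800)) = 45.0000 degrees

a·b = 120, theta = 45.0000 deg


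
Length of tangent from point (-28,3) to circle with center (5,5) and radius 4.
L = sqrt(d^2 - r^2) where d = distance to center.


d = sqrt((-28-5)^2 + (3-5)^2) = sqrt(1089+4) = 33.0606
L = sqrt(1093.0000 - 16) = sqrt(1077.0000) = 32.8177

32.8177


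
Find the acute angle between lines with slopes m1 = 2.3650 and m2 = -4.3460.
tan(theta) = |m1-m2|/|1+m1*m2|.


m1-m2 = 6.711
1+m1*m2 = -9.27829
tan(theta) = |6.711/(-9.27829)| = 0.723301
theta = arctan(|6.711/(-9.27829)|) = 35.8783 degrees (acute angle)

35.8783 degrees


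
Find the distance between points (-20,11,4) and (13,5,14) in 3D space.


dx=33, dy=-6, dz=10
d = sqrt(1089+36+100) = sqrt(1225) = 35.0000

35.0000


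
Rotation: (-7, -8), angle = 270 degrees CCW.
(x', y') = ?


cos(270) = 0, sin(270) = -1
x' = -7*0 + 8*(-1) = -8
y' = -7*(-1) - 8*0 = 7

(-8, 7)


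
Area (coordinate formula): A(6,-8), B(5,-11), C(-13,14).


6*(-11-14) = -150
5*(14+ 8) = 110
-13*(-8+ 11) = -39
sum = -79
Area = |-79|/2 = 39.5000

39.5000 sq units


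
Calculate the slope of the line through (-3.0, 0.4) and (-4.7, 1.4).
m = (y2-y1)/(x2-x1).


dy = 1.4 - 0.4 = 1
dx = -4.7 + 3.0 = -1.7
m = 1/(-1.7) = -0.5882

m = -0.5882


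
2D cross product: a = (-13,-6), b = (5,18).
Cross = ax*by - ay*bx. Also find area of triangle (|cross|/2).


cross = -13*18 + 6*5 = -234 + 30 = -204
Triangle area = |-204|/2 = 204/2 = 102.0000

cross = -204, triangle area = 102.0000


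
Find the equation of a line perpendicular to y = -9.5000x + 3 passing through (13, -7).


Perpendicular slope = -1/m1 = -1/(-9.5000) = 0.1053
b2 = y0 - m2*x0 = -7 + 13/(-9.5000) = -7 - 1.3684 = -8.3684

y = 0.1053x - 8.3684


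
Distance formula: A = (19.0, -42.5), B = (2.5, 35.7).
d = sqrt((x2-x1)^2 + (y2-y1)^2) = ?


dx = 2.5 - 19.0 = -16.5
dy = 35.7 + 42.5 = 78.2
d = sqrt(272.25 + 6115.24) = sqrt(6387.49) = 79.9218

79.9218


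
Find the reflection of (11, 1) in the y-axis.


Reflection rule for y-axis: (-x, y)
(11, 1) -> (-11, 1)

(-11, 1)


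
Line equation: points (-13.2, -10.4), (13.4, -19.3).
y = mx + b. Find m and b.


m = (-8.9)/(26.6) = -0.3346
b = y1 - m*x1 = -10.4 - (-8.9*(-13.2))/(26.6) = -10.4 - 4.4165 = -14.8165

y = -0.3346x - 14.8165


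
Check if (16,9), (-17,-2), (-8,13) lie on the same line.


16*(-2-13) - 17*(13-9) - 8*(9+ 2)
= -240 - 68 - 88 = -396

No, not collinear (determinant = -396)


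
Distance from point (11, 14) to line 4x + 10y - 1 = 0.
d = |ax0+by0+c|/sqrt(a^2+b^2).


|4*11 + 10*14 - 1| = |183| = 183
sqrt(16 + 100) = sqrt(116) = 10.7703
d = 183/sqrt(116) = 16.9911

16.9911


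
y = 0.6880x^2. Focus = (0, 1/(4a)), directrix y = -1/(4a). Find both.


a = 0.6880
1/(4a) = 0.3634
Focus = (0, 0.3634)
Directrix: y = -0.3634

Focus = (0, 0.3634), Directrix: y = -0.3634


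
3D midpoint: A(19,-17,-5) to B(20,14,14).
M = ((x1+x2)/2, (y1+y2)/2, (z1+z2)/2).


Mx = (19+20)/2 = 19.5000
My = (-17+14)/2 = -1.5000
Mz = (-5+14)/2 = 4.5000

M = (19.5000, -1.5000, 4.5000)


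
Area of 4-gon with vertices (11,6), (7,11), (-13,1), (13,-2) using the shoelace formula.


sum(xi*y_{i+1}) = 11*11 + 7*1 - 13*(-2) + 13*6 = 232
sum(yi*x_{i+1}) = 6*7 + 11*(-13) + 1*13 - 2*11 = -110
Area = |232 + 110|/2 = 342/2 = 171.0000

171.0000 sq units


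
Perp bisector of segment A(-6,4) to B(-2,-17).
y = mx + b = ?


Midpoint = (-4, -6.5)
Slope of AB = dy/dx = -21/4 = -5.2500
Perp slope = -dx/dy = 4/21 = 0.1905
b = My - (perp slope)*Mx = -6.5 + (4*(-4))/(-21) = -6.5 + 0.7619 = -5.7381

y = 0.1905x - 5.7381


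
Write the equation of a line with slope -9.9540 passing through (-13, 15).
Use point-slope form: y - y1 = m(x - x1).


y - 15 = -9.9540(x + 13)
y = -9.9540x + 15 + 9.9540*(-13)
y = -9.9540x - 114.4020

y = -9.9540x - 114.4020


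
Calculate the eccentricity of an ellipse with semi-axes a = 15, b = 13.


c = sqrt(225-169) = sqrt(56) = 7.4833
e = c/a = sqrt(56)/15 = 0.4989

e = 0.4989


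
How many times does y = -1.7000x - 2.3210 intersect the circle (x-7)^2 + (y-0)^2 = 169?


Substitute y = -1.7000x - 2.3210: (x-7)^2 + (-1.7000x- 2.3210-0)^2 = 169
Expand to Ax^2 + Bx + C = 0, where b-k = -2.321
A = 1+m^2 = 3.89
B = 2(m(b-k) - h) = 2(-1.7000*(-2.321) - 7) = -6.1086
C = h^2 + (b-k)^2 - r^2 = 49 + 5.387041 - 169 = -114.612959
disc = B^2-4AC = 37.3150 + 1783.3776 = 1820.6926
disc > 0

2 intersection points


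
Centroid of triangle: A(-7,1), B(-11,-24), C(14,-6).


Gx = (-7- 11+14)/3 = -4/3 = -1.3333
Gy = (1- 24- 6)/3 = -29/3 = -9.6667

G = (-1.3333, -9.6667)


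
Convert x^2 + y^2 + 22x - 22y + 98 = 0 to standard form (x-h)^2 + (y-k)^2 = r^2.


h = -D/2 = -22/2 = -11
k = -E/2 = 22/2 = 11
r^2 = h^2 + k^2 - F = 121 + 121 - 98 = 144
r = 12

Center (-11, 11), radius = 12


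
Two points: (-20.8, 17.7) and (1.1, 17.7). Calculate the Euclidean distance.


dx = 1.1 + 20.8 = 21.9
dy = 17.7 - 17.7 = 0.0
d = sqrt(479.61 + 0.0) = sqrt(479.61) = 21.9000

21.9000


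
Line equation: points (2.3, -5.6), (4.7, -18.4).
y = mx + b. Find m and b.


m = (-12.8)/(2.4) = -5.3333
b = y1 - m*x1 = -5.6 - (-12.8*2.3)/(2.4) = -5.6 + 12.2667 = 6.6667

y = -5.3333x + 6.6667


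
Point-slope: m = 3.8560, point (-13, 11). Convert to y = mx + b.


y - 11 = 3.8560(x + 13)
y = 3.8560x + 11 - 3.8560*(-13)
y = 3.8560x + 61.1280

y = 3.8560x + 61.1280


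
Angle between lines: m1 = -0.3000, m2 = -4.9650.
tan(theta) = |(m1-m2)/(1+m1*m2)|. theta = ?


m1-m2 = 4.665
1+m1*m2 = 2.4895
tan(theta) = |4.665/2.4895| = 1.873870
theta = arctan(|4.665/2.4895|) = 61.9132 degrees (acute angle)

61.9132 degrees


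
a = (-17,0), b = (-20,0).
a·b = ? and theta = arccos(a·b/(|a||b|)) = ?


a·b = -17*(-20) + 0*0 = 340 + 0 = 340
|a| = sqrt(289+0) = 17.0000
|b| = sqrt(400+0) = 20.0000
cos(theta) = 340/(sqrt(289)*sqrt(400)) = 340/sqrt(115600) = 1
theta = arccos(340/sqrt(115600)) = 0 degrees

a·b = 340, theta = 0 deg


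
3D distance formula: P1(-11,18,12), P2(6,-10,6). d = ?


dx=17, dy=-28, dz=-6
d = sqrt(289+784+36) = sqrt(1109) = 33.3017

33.3017


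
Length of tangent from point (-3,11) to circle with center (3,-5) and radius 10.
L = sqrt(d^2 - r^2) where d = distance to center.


d = sqrt((-3-3)^2 + (11+ 5)^2) = sqrt(36+256) = 17.0880
L = sqrt(292.0000 - 100) = sqrt(192.0000) = 13.8564

13.8564


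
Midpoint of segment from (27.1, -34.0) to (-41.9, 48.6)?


Mx = (27.1 - 41.9)/2 = -14.8/2 = -7.4000
My = (-34.0 + 48.6)/2 = 14.6/2 = 7.3000

(-7.4000, 7.3000)


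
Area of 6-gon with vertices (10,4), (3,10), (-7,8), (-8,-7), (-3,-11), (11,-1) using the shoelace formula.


sum(xi*y_{i+1}) = 10*10 + 3*8 - 7*(-7) - 8*(-11) - 3*(-1) + 11*4 = 308
sum(yi*x_{i+1}) = 4*3 + 10*(-7) + 8*(-8) - 7*(-3) - 11*11 - 1*10 = -232
Area = |308 + 232|/2 = 540/2 = 270.0000

270.0000 sq units


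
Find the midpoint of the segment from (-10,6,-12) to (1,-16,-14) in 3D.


Mx = (-10+1)/2 = -4.5000
My = (6- 16)/2 = -5.0000
Mz = (-12- 14)/2 = -13.0000

M = (-4.5000, -5.0000, -13.0000)


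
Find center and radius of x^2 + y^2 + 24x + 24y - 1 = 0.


h = -D/2 = -24/2 = -12
k = -E/2 = -24/2 = -12
r^2 = h^2 + k^2 - F = 144 + 144 + 1 = 289
r = 17

Center (-12, -12), radius = 17


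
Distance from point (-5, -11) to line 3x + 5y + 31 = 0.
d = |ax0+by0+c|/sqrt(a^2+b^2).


|3*(-5) + 5*(-11) + 31| = |-39| = 39
sqrt(9 + 25) = sqrt(34) = 5.8310
d = 39/sqrt(34) = 6.6884

6.6884


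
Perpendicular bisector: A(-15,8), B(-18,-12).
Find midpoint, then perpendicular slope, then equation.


Midpoint = (-16.5, -2)
Slope of AB = dy/dx = -20/(-3) = 6.6667
Perp slope = -dx/dy = -3/20 = -0.1500
b = My - (perp slope)*Mx = -2 + (-3*(-16.5))/(-20) = -2 - 2.4750 = -4.4750

y = -0.1500x - 4.4750


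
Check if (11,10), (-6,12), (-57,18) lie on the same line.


11*(12-18) - 6*(18-10) - 57*(10-12)
= -66 - 48 + 114 = 0

Yes, collinear (determinant = 0)


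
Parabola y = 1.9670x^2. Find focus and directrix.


a = 1.9670
1/(4a) = 0.1271
Focus = (0, 0.1271)
Directrix: y = -0.1271

Focus = (0, 0.1271), Directrix: y = -0.1271


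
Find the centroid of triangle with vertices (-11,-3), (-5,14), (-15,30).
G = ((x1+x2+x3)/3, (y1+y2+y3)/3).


Gx = (-11- 5- 15)/3 = -31/3 = -10.3333
Gy = (-3+14+30)/3 = 41/3 = 13.6667

G = (-10.3333, 13.6667)


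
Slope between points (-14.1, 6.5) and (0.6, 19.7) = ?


dy = 19.7 - 6.5 = 13.2
dx = 0.6 + 14.1 = 14.7
m = 13.2/14.7 = 0.8980

m = 0.8980


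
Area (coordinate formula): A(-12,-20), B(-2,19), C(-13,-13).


-12*(19+ 13) = -384
-2*(-13+ 20) = -14
-13*(-20-19) = 507
sum = 109
Area = |109|/2 = 54.5000

54.5000 sq units


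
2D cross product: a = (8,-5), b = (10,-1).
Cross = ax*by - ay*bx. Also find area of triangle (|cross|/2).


cross = 8*(-1) + 5*10 = -8 + 50 = 42
Triangle area = |42|/2 = 42/2 = 21.0000

cross = 42, triangle area = 21.0000


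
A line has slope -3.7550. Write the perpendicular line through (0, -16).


Perpendicular slope = -1/m1 = -1/(-3.7550) = 0.2663
b2 = y0 - m2*x0 = -16 + 0/(-3.7550) = -16 + 0 = -16.0000

y = 0.2663x - 16.0000


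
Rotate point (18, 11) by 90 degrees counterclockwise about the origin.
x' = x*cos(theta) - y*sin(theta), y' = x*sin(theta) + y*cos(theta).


cos(90) = 0, sin(90) = 1
x' = 18*0 - 11*1 = -11
y' = 18*1 + 11*0 = 18

(-11, 18)


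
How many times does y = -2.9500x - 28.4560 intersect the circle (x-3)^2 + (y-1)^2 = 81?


Substitute y = -2.9500x - 28.4560: (x-3)^2 + (-2.9500x- 28.4560-1)^2 = 81
Expand to Ax^2 + Bx + C = 0, where b-k = -29.456
A = 1+m^2 = 9.7025
B = 2(m(b-k) - h) = 2(-2.9500*(-29.456) - 3) = 167.7904
C = h^2 + (b-k)^2 - r^2 = 9 + 867.655936 - 81 = 795.655936
disc = B^2-4AC = 28153.6183 - 30879.4069 = -2725.7886
disc < 0

0 intersection points


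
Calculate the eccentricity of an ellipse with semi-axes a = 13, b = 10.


c = sqrt(169-100) = sqrt(69) = 8.3066
e = c/a = sqrt(69)/13 = 0.6390

e = 0.6390


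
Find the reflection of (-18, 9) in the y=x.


Reflection rule for y=x: (y, x)
(-18, 9) -> (9, -18)

(9, -18)


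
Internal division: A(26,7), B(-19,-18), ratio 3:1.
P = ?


Px = (3*(-19) + 1*26)/4 = -31/4 = -7.7500
Py = (3*(-18) + 1*7)/4 = -47/4 = -11.7500

P = (-7.7500, -11.7500)


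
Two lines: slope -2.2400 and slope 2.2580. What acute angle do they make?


m1-m2 = -4.498
1+m1*m2 = -4.05792
tan(theta) = |-4.498/(-4.05792)| = 1.108450
theta = arctan(|-4.498/(-4.05792)|) = 47.9445 degrees (acute angle)

47.9445 degrees


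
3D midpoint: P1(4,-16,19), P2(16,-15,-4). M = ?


Mx = (4+16)/2 = 10.0000
My = (-16- 15)/2 = -15.5000
Mz = (19- 4)/2 = 7.5000

M = (10.0000, -15.5000, 7.5000)


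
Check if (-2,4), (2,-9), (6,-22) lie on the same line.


-2*(-9+ 22) + 2*(-22-4) + 6*(4+ 9)
= -26 - 52 + 78 = 0

Yes, collinear (determinant = 0)


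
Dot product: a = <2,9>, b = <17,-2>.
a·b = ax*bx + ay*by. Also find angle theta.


a·b = 2*17 + 9*(-2) = 34 - 18 = 16
|a| = sqrt(4+81) = 9.2195
|b| = sqrt(289+4) = 17.1172
cos(theta) = 16/(sqrt(85)*sqrt(293)) = 16/sqrt(24905) = 0.101386
theta = arccos(16/sqrt(24905)) = 84.1810 degrees

a·b = 16, theta = 84.1810 deg


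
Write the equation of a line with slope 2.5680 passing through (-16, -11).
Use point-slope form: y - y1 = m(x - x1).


y + 11 = 2.5680(x + 16)
y = 2.5680x - 11 - 2.5680*(-16)
y = 2.5680x + 30.0880

y = 2.5680x + 30.0880


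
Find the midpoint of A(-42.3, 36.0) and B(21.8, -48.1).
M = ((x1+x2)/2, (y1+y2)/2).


Mx = (-42.3 + 21.8)/2 = -20.5/2 = -10.2500
My = (36.0 - 48.1)/2 = -12.1/2 = -6.0500

(-10.2500, -6.0500)


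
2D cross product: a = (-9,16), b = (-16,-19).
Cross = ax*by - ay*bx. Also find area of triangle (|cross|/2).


cross = -9*(-19) - 16*(-16) = 171 + 256 = 427
Triangle area = |427|/2 = 427/2 = 213.5000

cross = 427, triangle area = 213.5000


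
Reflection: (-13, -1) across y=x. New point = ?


Reflection rule for y=x: (y, x)
(-13, -1) -> (-1, -13)

(-1, -13)


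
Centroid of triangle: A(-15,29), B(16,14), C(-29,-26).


Gx = (-15+16- 29)/3 = -28/3 = -9.3333
Gy = (29+14- 26)/3 = 17/3 = 5.6667

G = (-9.3333, 5.6667)


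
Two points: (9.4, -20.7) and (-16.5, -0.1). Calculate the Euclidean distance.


dx = -16.5 - 9.4 = -25.9
dy = -0.1 + 20.7 = 20.6
d = sqrt(670.81 + 424.36) = sqrt(1095.17) = 33.0934

33.0934


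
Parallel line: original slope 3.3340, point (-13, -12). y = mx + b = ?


Parallel lines have equal slopes.
m2 = 3.3340
b2 = -12 - 3.3340*(-13) = 31.3420

y = 3.3340x + 31.3420


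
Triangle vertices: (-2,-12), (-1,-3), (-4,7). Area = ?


-2*(-3-7) = 20
-1*(7+ 12) = -19
-4*(-12+ 3) = 36
sum = 37
Area = |37|/2 = 18.5000

18.5000 sq units


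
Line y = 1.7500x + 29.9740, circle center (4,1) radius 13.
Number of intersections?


Substitute y = 1.7500x + 29.9740: (x-4)^2 + (1.7500x+29.9740-1)^2 = 169
Expand to Ax^2 + Bx + C = 0, where b-k = 28.974
A = 1+m^2 = 4.0625
B = 2(m(b-k) - h) = 2(1.7500*28.974 - 4) = 93.409
C = h^2 + (b-k)^2 - r^2 = 16 + 839.492676 - 169 = 686.492676
disc = B^2-4AC = 8725.2413 - 11155.5060 = -2430.2647
disc < 0

0 intersection points


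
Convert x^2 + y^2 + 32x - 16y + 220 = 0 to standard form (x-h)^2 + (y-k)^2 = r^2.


h = -D/2 = -32/2 = -16
k = -E/2 = 16/2 = 8
r^2 = h^2 + k^2 - F = 256 + 64 - 220 = 100
r = 10

Center (-16, 8), radius = 10


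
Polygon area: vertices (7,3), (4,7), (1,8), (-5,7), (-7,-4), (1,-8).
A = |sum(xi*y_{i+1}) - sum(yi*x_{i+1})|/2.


sum(xi*y_{i+1}) = 7*7 + 4*8 + 1*7 - 5*(-4) - 7*(-8) + 1*3 = 167
sum(yi*x_{i+1}) = 3*4 + 7*1 + 8*(-5) + 7*(-7) - 4*1 - 8*7 = -130
Area = |167 + 130|/2 = 297/2 = 148.5000

148.5000 sq units


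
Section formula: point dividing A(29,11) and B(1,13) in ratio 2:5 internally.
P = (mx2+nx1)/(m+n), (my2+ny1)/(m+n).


Px = (2*1 + 5*29)/7 = 147/7 = 21.0000
Py = (2*13 + 5*11)/7 = 81/7 = 11.5714

P = (21.0000, 11.5714)


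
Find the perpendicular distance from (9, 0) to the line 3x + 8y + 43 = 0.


|3*9 + 8*0 + 43| = |70| = 70
sqrt(9 + 64) = sqrt(73) = 8.5440
d = 70/sqrt(73) = 8.1929

8.1929


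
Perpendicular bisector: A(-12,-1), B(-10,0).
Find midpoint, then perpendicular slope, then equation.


Midpoint = (-11, -0.5)
Slope of AB = dy/dx = 1/2 = 0.5000
Perp slope = -dx/dy = -2/1 = -2.0000
b = My - (perp slope)*Mx = -0.5 + (2*(-11))/1 = -0.5 - 22.0000 = -22.5000

y = -2.0000x - 22.5000


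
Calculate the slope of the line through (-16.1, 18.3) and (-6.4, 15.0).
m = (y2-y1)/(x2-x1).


dy = 15.0 - 18.3 = -3.3
dx = -6.4 + 16.1 = 9.7
m = -3.3/9.7 = -0.3402

m = -0.3402


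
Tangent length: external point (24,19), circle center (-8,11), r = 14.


d = sqrt((24+ 8)^2 + (19-11)^2) = sqrt(1024+64) = 32.9848
L = sqrt(1088.0000 - 196) = sqrt(892.0000) = 29.8664

29.8664


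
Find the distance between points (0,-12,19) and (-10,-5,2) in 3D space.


dx=-10, dy=7, dz=-17
d = sqrt(100+49+289) = sqrt(438) = 20.9284

20.9284


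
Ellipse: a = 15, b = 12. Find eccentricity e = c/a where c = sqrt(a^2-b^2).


c = sqrt(225-144) = sqrt(81) = 9.0000
e = c/a = 9/15 = 0.6000

e = 0.6000


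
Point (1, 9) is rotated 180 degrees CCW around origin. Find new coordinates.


cos(180) = -1, sin(180) = 0
x' = 1*(-1) - 9*0 = -1
y' = 1*0 + 9*(-1) = -9

(-1, -9)


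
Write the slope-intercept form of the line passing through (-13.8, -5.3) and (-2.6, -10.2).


m = (-4.9)/(11.2) = -0.4375
b = y1 - m*x1 = -5.3 - (-4.9*(-13.8))/(11.2) = -5.3 - 6.0375 = -11.3375

y = -0.4375x - 11.3375


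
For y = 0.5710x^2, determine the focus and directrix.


a = 0.5710
1/(4a) = 0.4378
Focus = (0, 0.4378)
Directrix: y = -0.4378

Focus = (0, 0.4378), Directrix: y = -0.4378


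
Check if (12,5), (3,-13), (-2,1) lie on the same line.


12*(-13-1) + 3*(1-5) - 2*(5+ 13)
= -168 - 12 - 36 = -216

No, not collinear (determinant = -216)


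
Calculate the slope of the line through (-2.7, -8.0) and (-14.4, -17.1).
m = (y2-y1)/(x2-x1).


dy = -17.1 + 8.0 = -9.1
dx = -14.4 + 2.7 = -11.7
m = -9.1/(-11.7) = 0.7778

m = 0.7778


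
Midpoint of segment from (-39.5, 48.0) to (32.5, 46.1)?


Mx = (-39.5 + 32.5)/2 = -7.0/2 = -3.5000
My = (48.0 + 46.1)/2 = 94.1/2 = 47.0500

(-3.5000, 47.0500)


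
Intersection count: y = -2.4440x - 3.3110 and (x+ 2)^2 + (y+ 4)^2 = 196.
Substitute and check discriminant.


Substitute y = -2.4440x - 3.3110: (x+ 2)^2 + (-2.4440x- 3.3110+ 4)^2 = 196
Expand to Ax^2 + Bx + C = 0, where b-k = 0.689
A = 1+m^2 = 6.973136
B = 2(m(b-k) - h) = 2(-2.4440*0.689 + 2) = 0.632168
C = h^2 + (b-k)^2 - r^2 = 4 + 0.474721 - 196 = -191.525279
disc = B^2-4AC = 0.3996 + 5342.1273 = 5342.5269
disc > 0

2 intersection points


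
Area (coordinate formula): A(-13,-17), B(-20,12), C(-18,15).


-13*(12-15) = 39
-20*(15+ 17) = -640
-18*(-17-12) = 522
sum = -79
Area = |-79|/2 = 39.5000

39.5000 sq units


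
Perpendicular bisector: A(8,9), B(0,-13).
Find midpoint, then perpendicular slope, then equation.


Midpoint = (4, -2)
Slope of AB = dy/dx = -22/(-8) = 2.7500
Perp slope = -dx/dy = -8/22 = -0.3636
b = My - (perp slope)*Mx = -2 + (-8*4)/(-22) = -2 + 1.4545 = -0.5455

y = -0.3636x - 0.5455


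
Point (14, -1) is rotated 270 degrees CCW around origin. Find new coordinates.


cos(270) = 0, sin(270) = -1
x' = 14*0 + 1*(-1) = -1
y' = 14*(-1) - 1*0 = -14

(-1, -14)


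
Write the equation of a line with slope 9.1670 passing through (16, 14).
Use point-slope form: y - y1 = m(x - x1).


y - 14 = 9.1670(x - 16)
y = 9.1670x + 14 - 9.1670*16
y = 9.1670x - 132.6720

y = 9.1670x - 132.6720


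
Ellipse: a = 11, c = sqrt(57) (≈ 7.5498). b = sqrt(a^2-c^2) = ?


b^2 = 11^2 - (sqrt(57))^2 = 121 - 57 = 64
b = sqrt(64) = 8

b = 8


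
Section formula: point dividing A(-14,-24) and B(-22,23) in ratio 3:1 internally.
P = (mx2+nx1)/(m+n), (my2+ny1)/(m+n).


Px = (3*(-22) + 1*(-14))/4 = -80/4 = -20.0000
Py = (3*23 + 1*(-24))/4 = 45/4 = 11.2500

P = (-20.0000, 11.2500)


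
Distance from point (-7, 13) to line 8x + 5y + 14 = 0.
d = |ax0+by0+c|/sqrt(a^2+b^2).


|8*(-7) + 5*13 + 14| = |23| = 23
sqrt(64 + 25) = sqrt(89) = 9.4340
d = 23/sqrt(89) = 2.4380

2.4380


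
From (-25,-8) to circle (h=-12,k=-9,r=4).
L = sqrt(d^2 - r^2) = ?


d = sqrt((-25+ 12)^2 + (-8+ 9)^2) = sqrt(169+1) = 13.0384
L = sqrt(170.0000 - 16) = sqrt(154.0000) = 12.4097

12.4097


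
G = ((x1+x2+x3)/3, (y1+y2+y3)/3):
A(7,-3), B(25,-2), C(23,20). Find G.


Gx = (7+25+23)/3 = 55/3 = 18.3333
Gy = (-3- 2+20)/3 = 15/3 = 5.0000

G = (18.3333, 5.0000)


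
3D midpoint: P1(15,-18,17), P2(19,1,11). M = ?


Mx = (15+19)/2 = 17.0000
My = (-18+1)/2 = -8.5000
Mz = (17+11)/2 = 14.0000

M = (17.0000, -8.5000, 14.0000)


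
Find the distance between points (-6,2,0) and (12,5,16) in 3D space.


dx=18, dy=3, dz=16
d = sqrt(324+9+256) = sqrt(589) = 24.2693

24.2693


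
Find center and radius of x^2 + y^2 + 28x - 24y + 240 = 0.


h = -D/2 = -28/2 = -14
k = -E/2 = 24/2 = 12
r^2 = h^2 + k^2 - F = 196 + 144 - 240 = 100
r = 10

Center (-14, 12), radius = 10


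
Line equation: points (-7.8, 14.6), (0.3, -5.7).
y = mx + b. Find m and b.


m = (-20.3)/(8.1) = -2.5062
b = y1 - m*x1 = 14.6 - (-20.3*(-7.8))/(8.1) = 14.6 - 19.5481 = -4.9481

y = -2.5062x - 4.9481


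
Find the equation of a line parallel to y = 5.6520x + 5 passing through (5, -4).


Parallel lines have equal slopes.
m2 = 5.6520
b2 = -4 - 5.6520*5 = -32.2600

y = 5.6520x - 32.2600


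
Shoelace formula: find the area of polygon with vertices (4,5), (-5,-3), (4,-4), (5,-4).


sum(xi*y_{i+1}) = 4*(-3) - 5*(-4) + 4*(-4) + 5*5 = 17
sum(yi*x_{i+1}) = 5*(-5) - 3*4 - 4*5 - 4*4 = -73
Area = |17 + 73|/2 = 90/2 = 45.0000

45.0000 sq units


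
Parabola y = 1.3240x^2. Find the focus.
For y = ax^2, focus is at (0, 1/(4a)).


a = 1.3240
4a = 5.2960
focus = (0, 1/5.2960) = (0, 0.1888)

Focus = (0, 0.1888)


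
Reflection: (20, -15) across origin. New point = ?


Reflection rule for origin: (-x, -y)
(20, -15) -> (-20, 15)

(-20, 15)


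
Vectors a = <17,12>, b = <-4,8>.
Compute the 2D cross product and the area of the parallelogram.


cross = 17*8 - 12*(-4) = 136 + 48 = 184
Parallelogram area = |184| = 184

cross = 184, parallelogram area = 184


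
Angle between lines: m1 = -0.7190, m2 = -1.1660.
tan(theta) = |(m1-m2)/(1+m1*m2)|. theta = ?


m1-m2 = 0.447
1+m1*m2 = 1.838354
tan(theta) = |0.447/1.838354| = 0.243152
theta = arctan(|0.447/1.838354|) = 13.6664 degrees (acute angle)

13.6664 degrees


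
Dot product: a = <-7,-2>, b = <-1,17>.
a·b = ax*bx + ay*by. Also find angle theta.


a·b = -7*(-1) - 2*17 = 7 - 34 = -27
|a| = sqrt(49+4) = 7.2801
|b| = sqrt(1+289) = 17.0294
cos(theta) = -27/(sqrt(53)*sqrt(290)) = -27/sqrt(15370) = -0.217784
theta = arccos(-27/sqrt(15370)) = 102.5789 degrees

a·b = -27, theta = 102.5789 deg


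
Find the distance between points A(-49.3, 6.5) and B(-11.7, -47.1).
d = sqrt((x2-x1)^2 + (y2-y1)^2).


dx = -11.7 + 49.3 = 37.6
dy = -47.1 - 6.5 = -53.6
d = sqrt(1413.76 + 2872.96) = sqrt(4286.72) = 65.4730

65.4730


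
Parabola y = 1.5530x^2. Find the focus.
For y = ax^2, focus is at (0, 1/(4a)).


a = 1.5530
4a = 6.2120
focus = (0, 1/6.2120) = (0, 0.1610)

Focus = (0, 0.1610)


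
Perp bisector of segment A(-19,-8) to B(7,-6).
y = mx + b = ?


Midpoint = (-6, -7)
Slope of AB = dy/dx = 2/26 = 0.0769
Perp slope = -dx/dy = -26/2 = -13.0000
b = My - (perp slope)*Mx = -7 + (26*(-6))/2 = -7 - 78.0000 = -85.0000

y = -13.0000x - 85.0000


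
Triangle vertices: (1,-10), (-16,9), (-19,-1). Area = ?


1*(9+ 1) = 10
-16*(-1+ 10) = -144
-19*(-10-9) = 361
sum = 227
Area = |227|/2 = 113.5000

113.5000 sq units


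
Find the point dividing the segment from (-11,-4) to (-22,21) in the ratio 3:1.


Px = (3*(-22) + 1*(-11))/4 = -77/4 = -19.2500
Py = (3*21 + 1*(-4))/4 = 59/4 = 14.7500

P = (-19.2500, 14.7500)


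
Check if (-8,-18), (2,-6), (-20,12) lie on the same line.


-8*(-6-12) + 2*(12+ 18) - 20*(-18+ 6)
= 144 + 60 + 240 = 444

No, not collinear (determinant = 444)


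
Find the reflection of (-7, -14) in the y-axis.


Reflection rule for y-axis: (-x, y)
(-7, -14) -> (7, -14)

(7, -14)


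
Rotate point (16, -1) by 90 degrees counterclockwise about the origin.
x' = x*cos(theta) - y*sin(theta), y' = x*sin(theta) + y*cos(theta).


cos(90) = 0, sin(90) = 1
x' = 16*0 + 1*1 = 1
y' = 16*1 - 1*0 = 16

(1, 16)


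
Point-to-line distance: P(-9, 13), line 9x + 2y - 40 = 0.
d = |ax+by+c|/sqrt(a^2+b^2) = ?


|9*(-9) + 2*13 - 40| = |-95| = 95
sqrt(81 + 4) = sqrt(85) = 9.2195
d = 95/sqrt(85) = 10.3042

10.3042


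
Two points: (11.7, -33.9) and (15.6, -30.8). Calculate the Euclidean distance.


dx = 15.6 - 11.7 = 3.9
dy = -30.8 + 33.9 = 3.1
d = sqrt(15.21 + 9.61) = sqrt(24.82) = 4.9820

4.9820


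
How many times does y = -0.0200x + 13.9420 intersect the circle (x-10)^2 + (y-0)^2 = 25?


Substitute y = -0.0200x + 13.9420: (x-10)^2 + (-0.0200x+13.9420-0)^2 = 25
Expand to Ax^2 + Bx + C = 0, where b-k = 13.942
A = 1+m^2 = 1.0004
B = 2(m(b-k) - h) = 2(-0.0200*13.942 - 10) = -20.55768
C = h^2 + (b-k)^2 - r^2 = 100 + 194.379364 - 25 = 269.379364
disc = B^2-4AC = 422.6182 - 1077.9485 = -655.3303
disc < 0

0 intersection points


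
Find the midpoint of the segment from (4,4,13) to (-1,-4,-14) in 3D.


Mx = (4- 1)/2 = 1.5000
My = (4- 4)/2 = 0
Mz = (13- 14)/2 = -0.5000

M = (1.5000, 0, -0.5000)


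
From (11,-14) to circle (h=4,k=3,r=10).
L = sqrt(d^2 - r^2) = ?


d = sqrt((11-4)^2 + (-14-3)^2) = sqrt(49+289) = 18.3848
L = sqrt(338.0000 - 100) = sqrt(238.0000) = 15.4272

15.4272


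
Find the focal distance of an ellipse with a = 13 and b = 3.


c^2 = 13^2 - 3^2 = 169 - 9 = 160
c = sqrt(160) = 12.6491

c = 12.6491


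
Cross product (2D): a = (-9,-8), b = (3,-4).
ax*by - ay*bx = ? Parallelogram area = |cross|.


cross = -9*(-4) + 8*3 = 36 + 24 = 60
Parallelogram area = |60| = 60

cross = 60, parallelogram area = 60


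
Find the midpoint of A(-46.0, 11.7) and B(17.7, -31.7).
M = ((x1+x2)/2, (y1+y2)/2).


Mx = (-46.0 + 17.7)/2 = -28.3/2 = -14.1500
My = (11.7 - 31.7)/2 = -20.0/2 = -10.0000

(-14.1500, -10.0000)


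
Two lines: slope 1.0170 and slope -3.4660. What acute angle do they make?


m1-m2 = 4.483
1+m1*m2 = -2.524922
tan(theta) = |4.483/(-2.524922)| = 1.775500
theta = arctan(|4.483/(-2.524922)|) = 60.6109 degrees (acute angle)

60.6109 degrees


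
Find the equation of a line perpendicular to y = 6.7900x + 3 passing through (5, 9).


Perpendicular slope = -1/m1 = -1/6.7900 = -0.1473
b2 = y0 - m2*x0 = 9 + 5/6.7900 = 9 + 0.7364 = 9.7364

y = -0.1473x + 9.7364


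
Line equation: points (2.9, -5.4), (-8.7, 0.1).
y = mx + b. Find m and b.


m = (5.5)/(-11.6) = -0.4741
b = y1 - m*x1 = -5.4 - (5.5*2.9)/(-11.6) = -5.4 + 1.3750 = -4.0250

y = -0.4741x - 4.0250


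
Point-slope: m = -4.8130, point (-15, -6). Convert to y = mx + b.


y + 6 = -4.8130(x + 15)
y = -4.8130x - 6 + 4.8130*(-15)
y = -4.8130x - 78.1950

y = -4.8130x - 78.1950


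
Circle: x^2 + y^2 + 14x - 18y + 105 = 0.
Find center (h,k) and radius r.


h = -D/2 = -14/2 = -7
k = -E/2 = 18/2 = 9
r^2 = h^2 + k^2 - F = 49 + 81 - 105 = 25
r = 5

Center (-7, 9), radius = 5


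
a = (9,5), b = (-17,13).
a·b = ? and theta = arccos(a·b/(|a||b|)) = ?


a·b = 9*(-17) + 5*13 = -153 + 65 = -88
|a| = sqrt(81+25) = 10.2956
|b| = sqrt(289+169) = 21.4009
cos(theta) = -88/(sqrt(106)*sqrt(458)) = -88/sqrt(48548) = -0.399390
theta = arccos(-88/sqrt(48548)) = 113.5400 degrees

a·b = -88, theta = 113.5400 deg


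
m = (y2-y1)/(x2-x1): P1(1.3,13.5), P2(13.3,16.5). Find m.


dy = 16.5 - 13.5 = 3.0
dx = 13.3 - 1.3 = 12.0
m = 3.0/12.0 = 0.2500

m = 0.2500


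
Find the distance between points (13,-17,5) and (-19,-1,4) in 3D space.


dx=-32, dy=16, dz=-1
d = sqrt(1024+256+1) = sqrt(1281) = 35.7911

35.7911


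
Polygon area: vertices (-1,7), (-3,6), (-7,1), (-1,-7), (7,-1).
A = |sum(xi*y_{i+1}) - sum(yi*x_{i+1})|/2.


sum(xi*y_{i+1}) = -1*6 - 3*1 - 7*(-7) - 1*(-1) + 7*7 = 90
sum(yi*x_{i+1}) = 7*(-3) + 6*(-7) + 1*(-1) - 7*7 - 1*(-1) = -112
Area = |90 + 112|/2 = 202/2 = 101.0000

101.0000 sq units


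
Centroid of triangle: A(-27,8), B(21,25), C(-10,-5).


Gx = (-27+21- 10)/3 = -16/3 = -5.3333
Gy = (8+25- 5)/3 = 28/3 = 9.3333

G = (-5.3333, 9.3333)


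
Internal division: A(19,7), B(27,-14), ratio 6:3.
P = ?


Px = (6*27 + 3*19)/9 = 219/9 = 24.3333
Py = (6*(-14) + 3*7)/9 = -63/9 = -7.0000

P = (24.3333, -7.0000)


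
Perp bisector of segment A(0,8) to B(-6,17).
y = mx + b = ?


Midpoint = (-3, 12.5)
Slope of AB = dy/dx = 9/(-6) = -1.5000
Perp slope = -dx/dy = 6/9 = 0.6667
b = My - (perp slope)*Mx = 12.5 + (-6*(-3))/9 = 12.5 + 2.0000 = 14.5000

y = 0.6667x + 14.5000


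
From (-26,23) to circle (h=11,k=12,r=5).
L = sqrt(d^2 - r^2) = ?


d = sqrt((-26-11)^2 + (23-12)^2) = sqrt(1369+121) = 38.6005
L = sqrt(1490.0000 - 25) = sqrt(1465.0000) = 38.2753

38.2753


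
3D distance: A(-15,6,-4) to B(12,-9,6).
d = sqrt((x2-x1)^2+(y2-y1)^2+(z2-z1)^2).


dx=27, dy=-15, dz=10
d = sqrt(729+225+100) = sqrt(1054) = 32.4654

32.4654


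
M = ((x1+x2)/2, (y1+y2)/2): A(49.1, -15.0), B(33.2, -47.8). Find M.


Mx = (49.1 + 33.2)/2 = 82.3/2 = 41.1500
My = (-15.0 - 47.8)/2 = -62.8/2 = -31.4000

(41.1500, -31.4000)


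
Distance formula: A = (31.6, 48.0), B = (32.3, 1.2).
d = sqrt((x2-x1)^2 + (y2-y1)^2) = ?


dx = 32.3 - 31.6 = 0.7
dy = 1.2 - 48.0 = -46.8
d = sqrt(0.49 + 2190.24) = sqrt(2190.73) = 46.8052

46.8052


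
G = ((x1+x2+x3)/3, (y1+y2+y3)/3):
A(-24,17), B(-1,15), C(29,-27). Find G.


Gx = (-24- 1+29)/3 = 4/3 = 1.3333
Gy = (17+15- 27)/3 = 5/3 = 1.6667

G = (1.3333, 1.6667)


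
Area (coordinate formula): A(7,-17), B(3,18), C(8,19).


7*(18-19) = -7
3*(19+ 17) = 108
8*(-17-18) = -280
sum = -179
Area = |-179|/2 = 89.5000

89.5000 sq units


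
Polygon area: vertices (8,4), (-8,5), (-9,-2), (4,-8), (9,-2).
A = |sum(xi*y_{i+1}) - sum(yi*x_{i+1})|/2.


sum(xi*y_{i+1}) = 8*5 - 8*(-2) - 9*(-8) + 4*(-2) + 9*4 = 156
sum(yi*x_{i+1}) = 4*(-8) + 5*(-9) - 2*4 - 8*9 - 2*8 = -173
Area = |156 + 173|/2 = 329/2 = 164.5000

164.5000 sq units


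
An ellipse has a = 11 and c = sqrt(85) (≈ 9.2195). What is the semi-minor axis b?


b^2 = 11^2 - (sqrt(85))^2 = 121 - 85 = 36
b = sqrt(36) = 6

b = 6


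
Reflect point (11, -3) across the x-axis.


Reflection rule for x-axis: (x, -y)
(11, -3) -> (11, 3)

(11, 3)


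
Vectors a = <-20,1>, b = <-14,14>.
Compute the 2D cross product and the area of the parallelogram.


cross = -20*14 - 1*(-14) = -280 + 14 = -266
Parallelogram area = |-266| = 266

cross = -266, parallelogram area = 266


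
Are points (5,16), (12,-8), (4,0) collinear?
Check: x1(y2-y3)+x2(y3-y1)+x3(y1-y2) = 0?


5*(-8-0) + 12*(0-16) + 4*(16+ 8)
= -40 - 192 + 96 = -136

No, not collinear (determinant = -136)


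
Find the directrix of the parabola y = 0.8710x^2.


a = 0.8710
1/(4a) = 0.2870
directrix: y = -0.2870 = -0.2870

y = -0.2870


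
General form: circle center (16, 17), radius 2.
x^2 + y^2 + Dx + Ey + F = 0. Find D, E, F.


(x-16)^2 + (y-17)^2 = 2^2
D = -2h = -32, E = -2k = -34
F = h^2+k^2-r^2 = 256+289-4 = 541

D = -32, E = -34, F = 541


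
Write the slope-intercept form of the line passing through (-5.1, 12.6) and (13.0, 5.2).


m = (-7.4)/(18.1) = -0.4088
b = y1 - m*x1 = 12.6 - (-7.4*(-5.1))/(18.1) = 12.6 - 2.0851 = 10.5149

y = -0.4088x + 10.5149


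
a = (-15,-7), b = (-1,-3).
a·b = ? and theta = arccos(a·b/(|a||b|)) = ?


a·b = -15*(-1) - 7*(-3) = 15 + 21 = 36
|a| = sqrt(225+49) = 16.5529
|b| = sqrt(1+9) = 3.1623
cos(theta) = 36/(sqrt(274)*sqrt(10)) = 36/sqrt(2740) = 0.687745
theta = arccos(36/sqrt(2740)) = 46.5482 degrees

a·b = 36, theta = 46.5482 deg


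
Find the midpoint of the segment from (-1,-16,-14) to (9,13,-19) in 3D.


Mx = (-1+9)/2 = 4.0000
My = (-16+13)/2 = -1.5000
Mz = (-14- 19)/2 = -16.5000

M = (4.0000, -1.5000, -16.5000)


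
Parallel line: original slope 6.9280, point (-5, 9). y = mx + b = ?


Parallel lines have equal slopes.
m2 = 6.9280
b2 = 9 - 6.9280*(-5) = 43.6400

y = 6.9280x + 43.6400


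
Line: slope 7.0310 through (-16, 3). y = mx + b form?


y - 3 = 7.0310(x + 16)
y = 7.0310x + 3 - 7.0310*(-16)
y = 7.0310x + 115.4960

y = 7.0310x + 115.4960


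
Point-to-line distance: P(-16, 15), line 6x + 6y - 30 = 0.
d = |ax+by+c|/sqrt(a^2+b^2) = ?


|6*(-16) + 6*15 - 30| = |-36| = 36
sqrt(36 + 36) = sqrt(72) = 8.4853
d = 36/sqrt(72) = 4.2426

4.2426


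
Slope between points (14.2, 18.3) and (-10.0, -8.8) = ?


dy = -8.8 - 18.3 = -27.1
dx = -10.0 - 14.2 = -24.2
m = -27.1/(-24.2) = 1.1198

m = 1.1198


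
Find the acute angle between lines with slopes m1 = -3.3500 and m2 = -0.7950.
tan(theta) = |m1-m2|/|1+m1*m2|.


m1-m2 = -2.555
1+m1*m2 = 3.66325
tan(theta) = |-2.555/3.66325| = 0.697468
theta = arctan(|-2.555/3.66325|) = 34.8945 degrees (acute angle)

34.8945 degrees


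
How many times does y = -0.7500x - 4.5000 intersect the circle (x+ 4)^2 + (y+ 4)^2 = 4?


Substitute y = -0.7500x - 4.5000: (x+ 4)^2 + (-0.7500x- 4.5000+ 4)^2 = 4
Expand to Ax^2 + Bx + C = 0, where b-k = -0.5
A = 1+m^2 = 1.5625
B = 2(m(b-k) - h) = 2(-0.7500*(-0.5) + 4) = 8.75
C = h^2 + (b-k)^2 - r^2 = 16 + 0.25 - 4 = 12.25
disc = B^2-4AC = 76.5625 - 76.5625 = 0
disc = 0

1 intersection point (tangent)


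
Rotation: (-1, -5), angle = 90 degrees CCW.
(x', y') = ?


cos(90) = 0, sin(90) = 1
x' = -1*0 + 5*1 = 5
y' = -1*1 - 5*0 = -1

(5, -1)


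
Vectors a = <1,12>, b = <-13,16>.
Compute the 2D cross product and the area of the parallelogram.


cross = 1*16 - 12*(-13) = 16 + 156 = 172
Parallelogram area = |172| = 172

cross = 172, parallelogram area = 172


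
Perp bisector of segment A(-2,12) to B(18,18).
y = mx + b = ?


Midpoint = (8, 15)
Slope of AB = dy/dx = 6/20 = 0.3000
Perp slope = -dx/dy = -20/6 = -3.3333
b = My - (perp slope)*Mx = 15 + (20*8)/6 = 15 + 26.6667 = 41.6667

y = -3.3333x + 41.6667


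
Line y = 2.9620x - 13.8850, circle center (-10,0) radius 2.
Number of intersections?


Substitute y = 2.9620x - 13.8850: (x+ 10)^2 + (2.9620x- 13.8850-0)^2 = 4
Expand to Ax^2 + Bx + C = 0, where b-k = -13.885
A = 1+m^2 = 9.773444
B = 2(m(b-k) - h) = 2(2.9620*(-13.885) + 10) = -62.25474
C = h^2 + (b-k)^2 - r^2 = 100 + 192.793225 - 4 = 288.793225
disc = B^2-4AC = 3875.6527 - 11290.0176 = -7414.3649
disc < 0

0 intersection points


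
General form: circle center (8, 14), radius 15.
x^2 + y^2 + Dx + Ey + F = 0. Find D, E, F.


(x-8)^2 + (y-14)^2 = 15^2
D = -2h = -16, E = -2k = -28
F = h^2+k^2-r^2 = 64+196-225 = 35

D = -16, E = -28, F = 35


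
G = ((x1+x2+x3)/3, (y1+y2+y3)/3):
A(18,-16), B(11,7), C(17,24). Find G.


Gx = (18+11+17)/3 = 46/3 = 15.3333
Gy = (-16+7+24)/3 = 15/3 = 5.0000

G = (15.3333, 5.0000)


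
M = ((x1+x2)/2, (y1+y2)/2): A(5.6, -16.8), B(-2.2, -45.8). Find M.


Mx = (5.6 - 2.2)/2 = 3.4/2 = 1.7000
My = (-16.8 - 45.8)/2 = -62.6/2 = -31.3000

(1.7000, -31.3000)


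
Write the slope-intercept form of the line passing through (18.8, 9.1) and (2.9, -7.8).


m = (-16.9)/(-15.9) = 1.0629
b = y1 - m*x1 = 9.1 - (-16.9*18.8)/(-15.9) = 9.1 - 19.9824 = -10.8824

y = 1.0629x - 10.8824


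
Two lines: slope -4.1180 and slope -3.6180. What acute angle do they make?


m1-m2 = -0.5
1+m1*m2 = 15.898924
tan(theta) = |-0.5/15.898924| = 0.031449
theta = arctan(|-0.5/15.898924|) = 1.8013 degrees (acute angle)

1.8013 degrees


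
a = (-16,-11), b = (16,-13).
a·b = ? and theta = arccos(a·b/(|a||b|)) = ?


a·b = -16*16 - 11*(-13) = -256 + 143 = -113
|a| = sqrt(256+121) = 19.4165
|b| = sqrt(256+169) = 20.6155
cos(theta) = -113/(sqrt(377)*sqrt(425)) = -113/sqrt(160225) = -0.282302
theta = arccos(-113/sqrt(160225)) = 106.3976 degrees

a·b = -113, theta = 106.3976 deg


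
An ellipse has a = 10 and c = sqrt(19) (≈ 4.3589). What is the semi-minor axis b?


b^2 = 10^2 - (sqrt(19))^2 = 100 - 19 = 81
b = sqrt(81) = 9

b = 9


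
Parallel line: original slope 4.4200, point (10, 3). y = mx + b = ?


Parallel lines have equal slopes.
m2 = 4.4200
b2 = 3 - 4.4200*10 = -41.2000

y = 4.4200x - 41.2000


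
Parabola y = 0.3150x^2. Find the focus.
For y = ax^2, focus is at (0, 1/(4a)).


a = 0.3150
4a = 1.2600
focus = (0, 1/1.2600) = (0, 0.7937)

Focus = (0, 0.7937)


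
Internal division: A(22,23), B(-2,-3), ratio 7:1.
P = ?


Px = (7*(-2) + 1*22)/8 = 8/8 = 1.0000
Py = (7*(-3) + 1*23)/8 = 2/8 = 0.2500

P = (1.0000, 0.2500)


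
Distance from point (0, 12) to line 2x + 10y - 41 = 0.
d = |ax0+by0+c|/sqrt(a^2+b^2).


|2*0 + 10*12 - 41| = |79| = 79
sqrt(4 + 100) = sqrt(104) = 10.1980
d = 79/sqrt(104) = 7.7466

7.7466


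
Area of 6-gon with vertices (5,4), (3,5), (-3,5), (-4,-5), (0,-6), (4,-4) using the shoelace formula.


sum(xi*y_{i+1}) = 5*5 + 3*5 - 3*(-5) - 4*(-6) + 0*(-4) + 4*4 = 95
sum(yi*x_{i+1}) = 4*3 + 5*(-3) + 5*(-4) - 5*0 - 6*4 - 4*5 = -67
Area = |95 + 67|/2 = 162/2 = 81.0000

81.0000 sq units


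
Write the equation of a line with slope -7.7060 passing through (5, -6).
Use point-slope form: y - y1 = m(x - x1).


y + 6 = -7.7060(x - 5)
y = -7.7060x - 6 + 7.7060*5
y = -7.7060x + 32.5300

y = -7.7060x + 32.5300


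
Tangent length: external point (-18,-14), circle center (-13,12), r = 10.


d = sqrt((-18+ 13)^2 + (-14-12)^2) = sqrt(25+676) = 26.4764
L = sqrt(701.0000 - 100) = sqrt(601.0000) = 24.5153

24.5153


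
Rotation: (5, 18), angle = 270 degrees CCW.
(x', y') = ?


cos(270) = 0, sin(270) = -1
x' = 5*0 - 18*(-1) = 18
y' = 5*(-1) + 18*0 = -5

(18, -5)


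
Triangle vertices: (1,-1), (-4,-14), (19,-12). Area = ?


1*(-14+ 12) = -2
-4*(-12+ 1) = 44
19*(-1+ 14) = 247
sum = 289
Area = |289|/2 = 144.5000

144.5000 sq units


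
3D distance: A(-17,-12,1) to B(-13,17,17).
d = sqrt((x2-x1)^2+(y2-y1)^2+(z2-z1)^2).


dx=4, dy=29, dz=16
d = sqrt(16+841+256) = sqrt(1113) = 33.3617

33.3617


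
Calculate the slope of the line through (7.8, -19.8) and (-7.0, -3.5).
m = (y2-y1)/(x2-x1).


dy = -3.5 + 19.8 = 16.3
dx = -7.0 - 7.8 = -14.8
m = 16.3/(-14.8) = -1.1014

m = -1.1014


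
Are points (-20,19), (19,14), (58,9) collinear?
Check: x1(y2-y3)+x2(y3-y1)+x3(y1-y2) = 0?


-20*(14-9) + 19*(9-19) + 58*(19-14)
= -100 - 190 + 290 = 0

Yes, collinear (determinant = 0)


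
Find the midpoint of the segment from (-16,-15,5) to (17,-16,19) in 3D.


Mx = (-16+17)/2 = 0.5000
My = (-15- 16)/2 = -15.5000
Mz = (5+19)/2 = 12.0000

M = (0.5000, -15.5000, 12.0000)


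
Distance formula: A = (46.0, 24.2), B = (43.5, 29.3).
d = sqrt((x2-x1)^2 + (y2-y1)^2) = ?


dx = 43.5 - 46.0 = -2.5
dy = 29.3 - 24.2 = 5.1
d = sqrt(6.25 + 26.01) = sqrt(32.26) = 5.6798

5.6798


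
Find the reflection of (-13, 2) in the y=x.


Reflection rule for y=x: (y, x)
(-13, 2) -> (2, -13)

(2, -13)


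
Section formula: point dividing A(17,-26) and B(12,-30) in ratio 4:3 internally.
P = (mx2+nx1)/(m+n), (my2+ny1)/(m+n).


Px = (4*12 + 3*17)/7 = 99/7 = 14.1429
Py = (4*(-30) + 3*(-26))/7 = -198/7 = -28.2857

P = (14.1429, -28.2857)


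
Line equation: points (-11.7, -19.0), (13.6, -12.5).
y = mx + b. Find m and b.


m = (6.5)/(25.3) = 0.2569
b = y1 - m*x1 = -19.0 - (6.5*(-11.7))/(25.3) = -19.0 + 3.0059 = -15.9941

y = 0.2569x - 15.9941


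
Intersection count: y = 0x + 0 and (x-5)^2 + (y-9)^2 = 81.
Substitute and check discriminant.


Substitute y = 0x + 0: (x-5)^2 + (0x+0-9)^2 = 81
Expand to Ax^2 + Bx + C = 0, where b-k = -9
A = 1+m^2 = 1
B = 2(m(b-k) - h) = 2(0*(-9) - 5) = -10
C = h^2 + (b-k)^2 - r^2 = 25 + 81 - 81 = 25
disc = B^2-4AC = 100.0000 - 100.0000 = 0
disc = 0

1 intersection point (tangent)


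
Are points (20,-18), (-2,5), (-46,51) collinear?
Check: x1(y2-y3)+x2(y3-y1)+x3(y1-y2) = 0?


20*(5-51) - 2*(51+ 18) - 46*(-18-5)
= -920 - 138 + 1058 = 0

Yes, collinear (determinant = 0)


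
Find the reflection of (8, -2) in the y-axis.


Reflection rule for y-axis: (-x, y)
(8, -2) -> (-8, -2)

(-8, -2)


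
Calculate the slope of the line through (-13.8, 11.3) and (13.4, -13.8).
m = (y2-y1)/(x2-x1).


dy = -13.8 - 11.3 = -25.1
dx = 13.4 + 13.8 = 27.2
m = -25.1/27.2 = -0.9228

m = -0.9228


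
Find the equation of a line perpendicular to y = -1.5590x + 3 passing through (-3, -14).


Perpendicular slope = -1/m1 = -1/(-1.5590) = 0.6414
b2 = y0 - m2*x0 = -14 - 3/(-1.5590) = -14 + 1.9243 = -12.0757

y = 0.6414x - 12.0757


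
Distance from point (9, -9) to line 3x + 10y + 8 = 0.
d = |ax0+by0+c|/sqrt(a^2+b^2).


|3*9 + 10*(-9) + 8| = |-55| = 55
sqrt(9 + 100) = sqrt(109) = 10.4403
d = 55/sqrt(109) = 5.2680

5.2680
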